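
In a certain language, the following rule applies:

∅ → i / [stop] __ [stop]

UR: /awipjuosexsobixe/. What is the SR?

No segment of /awipjuosexsobixe/ meets the structural description of the rule, so the form surfaces unchanged.

awipjuosexsobixe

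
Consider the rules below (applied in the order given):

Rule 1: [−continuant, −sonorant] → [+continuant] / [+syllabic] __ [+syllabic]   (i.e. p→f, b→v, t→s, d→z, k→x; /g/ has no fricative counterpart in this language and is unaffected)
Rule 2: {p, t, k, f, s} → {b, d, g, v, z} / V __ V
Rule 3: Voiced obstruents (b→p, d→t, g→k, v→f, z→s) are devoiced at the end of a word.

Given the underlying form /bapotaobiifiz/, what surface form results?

Rule 1 (intervocalic spirantization): /p/ is a stop between vowels /a/ and /o/, so it spirantizes to the fricative [f]. /t/ is a stop between vowels /o/ and /a/, so it spirantizes to the fricative [s]. /b/ is a stop between vowels /o/ and /i/, so it spirantizes to the fricative [v]. /bapotaobiifiz/ → bafosaoviifiz.
Rule 2 (intervocalic voicing): /f/ is a voiceless obstruent between vowels /a/ and /o/, so it voices to [v]. /s/ is a voiceless obstruent between vowels /o/ and /a/, so it voices to [z]. /f/ is a voiceless obstruent between vowels /i/ and /i/, so it voices to [v]. /bafosaoviifiz/ → bavozaoviiviz.
Rule 3 (final devoicing): /z/ is a voiced obstruent in word-final position, so it devoices to [s]. /bavozaoviiviz/ → bavozaoviivis.

bavozaoviivis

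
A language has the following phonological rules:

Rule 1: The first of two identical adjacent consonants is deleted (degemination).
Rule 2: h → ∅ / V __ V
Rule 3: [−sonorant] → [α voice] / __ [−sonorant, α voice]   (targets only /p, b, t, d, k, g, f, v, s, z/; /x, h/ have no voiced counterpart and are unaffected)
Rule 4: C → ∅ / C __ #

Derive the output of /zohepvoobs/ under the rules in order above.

zoebvoop

Rule 1 (degemination): no segment meets the environment; /zohepvoobs/ is unchanged.
Rule 2 (intervocalic h-deletion): /h/ occurs between vowels /o/ and /e/, so it deletes. /zohepvoobs/ → zoepvoobs.
Rule 3 (regressive voicing assimilation): /p/ precedes the voiced obstruent /v/, so it voices to [b] by assimilation. /b/ precedes the voiceless obstruent /s/, so it devoices to [p] by assimilation. /zoepvoobs/ → zoebvoops.
Rule 4 (final cluster simplification): /s/ is the second consonant of a word-final cluster /ps/, so it deletes. /zoebvoops/ → zoebvoop.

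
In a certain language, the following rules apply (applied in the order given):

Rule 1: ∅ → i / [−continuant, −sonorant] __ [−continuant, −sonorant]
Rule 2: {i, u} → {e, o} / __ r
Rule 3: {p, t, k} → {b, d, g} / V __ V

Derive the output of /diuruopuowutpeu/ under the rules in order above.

Rule 1 (stop-cluster i-epenthesis): /t/ and /p/ form a stop–stop cluster, so [i] is inserted between them. /diuruopuowutpeu/ → diuruopuowutipeu.
Rule 2 (pre-rhotic lowering): /u/ is a high vowel immediately before /r/, so it lowers to [o]. /diuruopuowutipeu/ → dioruopuowutipeu.
Rule 3 (intervocalic voicing): /p/ is a voiceless stop between vowels /o/ and /u/, so it voices to [b]. /t/ is a voiceless stop between vowels /u/ and /i/, so it voices to [d]. /p/ is a voiceless stop between vowels /i/ and /e/, so it voices to [b]. /dioruopuowutipeu/ → dioruobuowudibeu.

dioruobuowudibeu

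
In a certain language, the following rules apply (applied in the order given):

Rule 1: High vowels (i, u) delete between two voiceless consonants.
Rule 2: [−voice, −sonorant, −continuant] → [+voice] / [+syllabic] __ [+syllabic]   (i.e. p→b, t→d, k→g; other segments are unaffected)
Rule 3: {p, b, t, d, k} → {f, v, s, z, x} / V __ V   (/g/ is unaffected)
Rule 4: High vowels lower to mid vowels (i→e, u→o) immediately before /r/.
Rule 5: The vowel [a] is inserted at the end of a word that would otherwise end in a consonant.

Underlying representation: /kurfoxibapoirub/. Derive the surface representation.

korfoxivavoeruba

Rule 1 (high vowel syncope): no segment meets the environment; /kurfoxibapoirub/ is unchanged.
Rule 2 (intervocalic voicing): /p/ is a voiceless stop between vowels /a/ and /o/, so it voices to [b]. /kurfoxibapoirub/ → kurfoxibaboirub.
Rule 3 (intervocalic spirantization): /b/ is a stop between vowels /i/ and /a/, so it spirantizes to the fricative [v]. /b/ is a stop between vowels /a/ and /o/, so it spirantizes to the fricative [v]. /kurfoxibaboirub/ → kurfoxivavoirub.
Rule 4 (pre-rhotic lowering): /u/ is a high vowel immediately before /r/, so it lowers to [o]. /i/ is a high vowel immediately before /r/, so it lowers to [e]. /kurfoxivavoirub/ → korfoxivavoerub.
Rule 5 (final a-epenthesis): the form ends in the consonant /b/, so [a] is inserted word-finally. /korfoxivavoerub/ → korfoxivavoeruba.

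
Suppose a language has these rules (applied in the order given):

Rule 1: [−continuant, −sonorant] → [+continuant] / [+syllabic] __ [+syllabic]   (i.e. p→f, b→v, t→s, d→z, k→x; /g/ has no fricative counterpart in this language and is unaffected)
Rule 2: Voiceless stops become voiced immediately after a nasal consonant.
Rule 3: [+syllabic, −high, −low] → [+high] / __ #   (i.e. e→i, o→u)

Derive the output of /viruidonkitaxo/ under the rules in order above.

Rule 1 (intervocalic spirantization): /d/ is a stop between vowels /i/ and /o/, so it spirantizes to the fricative [z]. /t/ is a stop between vowels /i/ and /a/, so it spirantizes to the fricative [s]. /viruidonkitaxo/ → viruizonkisaxo.
Rule 2 (post-nasal voicing): /k/ is a voiceless stop immediately after the nasal /n/, so it voices to [g]. /viruizonkisaxo/ → viruizongisaxo.
Rule 3 (final vowel raising): /o/ is a mid vowel in word-final position, so it raises to [u]. /viruizongisaxo/ → viruizongisaxu.

viruizongisaxu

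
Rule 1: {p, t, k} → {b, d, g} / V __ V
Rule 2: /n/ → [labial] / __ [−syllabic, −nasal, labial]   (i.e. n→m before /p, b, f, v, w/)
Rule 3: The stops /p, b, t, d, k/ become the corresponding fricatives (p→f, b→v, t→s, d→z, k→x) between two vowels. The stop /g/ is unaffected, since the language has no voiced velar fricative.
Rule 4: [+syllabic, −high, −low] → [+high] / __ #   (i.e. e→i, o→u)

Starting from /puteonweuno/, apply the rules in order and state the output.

Rule 1 (intervocalic voicing): /t/ is a voiceless stop between vowels /u/ and /e/, so it voices to [d]. /puteonweuno/ → pudeonweuno.
Rule 2 (nasal place assimilation): /n/ precedes the labial consonant /w/, so it assimilates in place to [m]. /pudeonweuno/ → pudeomweuno.
Rule 3 (intervocalic spirantization): /d/ is a stop between vowels /u/ and /e/, so it spirantizes to the fricative [z]. /pudeomweuno/ → puzeomweuno.
Rule 4 (final vowel raising): /o/ is a mid vowel in word-final position, so it raises to [u]. /puzeomweuno/ → puzeomweunu.

puzeomweunu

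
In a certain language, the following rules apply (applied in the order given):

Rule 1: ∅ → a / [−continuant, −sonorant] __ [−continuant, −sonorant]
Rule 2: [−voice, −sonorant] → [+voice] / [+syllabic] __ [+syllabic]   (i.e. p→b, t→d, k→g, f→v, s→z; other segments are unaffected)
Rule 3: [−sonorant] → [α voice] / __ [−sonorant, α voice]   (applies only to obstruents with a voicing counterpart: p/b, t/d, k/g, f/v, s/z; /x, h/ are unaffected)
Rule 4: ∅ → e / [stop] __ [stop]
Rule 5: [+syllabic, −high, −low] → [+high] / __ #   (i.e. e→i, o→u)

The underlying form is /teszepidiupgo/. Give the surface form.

Rule 1 (stop-cluster a-epenthesis): /p/ and /g/ form a stop–stop cluster, so [a] is inserted between them. /teszepidiupgo/ → teszepidiupago.
Rule 2 (intervocalic voicing): /p/ is a voiceless obstruent between vowels /e/ and /i/, so it voices to [b]. /p/ is a voiceless obstruent between vowels /u/ and /a/, so it voices to [b]. /teszepidiupago/ → teszebidiubago.
Rule 3 (regressive voicing assimilation): /s/ precedes the voiced obstruent /z/, so it voices to [z] by assimilation. /teszebidiubago/ → tezzebidiubago.
Rule 4 (stop-cluster e-epenthesis): no segment meets the environment; /tezzebidiubago/ is unchanged.
Rule 5 (final vowel raising): /o/ is a mid vowel in word-final position, so it raises to [u]. /tezzebidiubago/ → tezzebidiubagu.

tezzebidiubagu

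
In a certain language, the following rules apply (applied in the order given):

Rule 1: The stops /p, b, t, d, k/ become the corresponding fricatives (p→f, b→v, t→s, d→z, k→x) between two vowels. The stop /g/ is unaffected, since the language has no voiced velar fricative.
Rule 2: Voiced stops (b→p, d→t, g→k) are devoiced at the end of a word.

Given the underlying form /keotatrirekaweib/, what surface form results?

Rule 1 (intervocalic spirantization): /t/ is a stop between vowels /o/ and /a/, so it spirantizes to the fricative [s]. /k/ is a stop between vowels /e/ and /a/, so it spirantizes to the fricative [x]. /keotatrirekaweib/ → keosatrirexaweib.
Rule 2 (final devoicing): /b/ is a voiced stop in word-final position, so it devoices to [p]. /keosatrirexaweib/ → keosatrirexaweip.

keosatrirexaweip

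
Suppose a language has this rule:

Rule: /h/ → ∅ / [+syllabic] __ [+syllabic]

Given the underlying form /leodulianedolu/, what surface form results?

leodulianedolu

No segment of /leodulianedolu/ meets the structural description of the rule, so the form surfaces unchanged.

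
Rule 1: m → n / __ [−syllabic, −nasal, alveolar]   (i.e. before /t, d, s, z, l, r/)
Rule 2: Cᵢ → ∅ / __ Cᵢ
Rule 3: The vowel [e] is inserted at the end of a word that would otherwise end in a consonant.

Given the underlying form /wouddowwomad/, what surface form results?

Rule 1 (nasal place assimilation): no segment meets the environment; /wouddowwomad/ is unchanged.
Rule 2 (degemination): /dd/ is a geminate; the first /d/ deletes. /ww/ is a geminate; the first /w/ deletes. /wouddowwomad/ → woudowomad.
Rule 3 (final e-epenthesis): the form ends in the consonant /d/, so [e] is inserted word-finally. /woudowomad/ → woudowomade.

woudowomade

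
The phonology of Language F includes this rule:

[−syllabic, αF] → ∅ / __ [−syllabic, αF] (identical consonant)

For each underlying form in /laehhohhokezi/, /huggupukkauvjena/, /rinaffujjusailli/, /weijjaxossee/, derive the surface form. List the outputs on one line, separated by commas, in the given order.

laehohokezi, hugupukauvjena, rinafujusaili, weijaxosee

/laehhohhokezi/: /hh/ is a geminate; the first /h/ deletes. /hh/ is a geminate; the first /h/ deletes. → [laehohokezi].
/huggupukkauvjena/: /gg/ is a geminate; the first /g/ deletes. /kk/ is a geminate; the first /k/ deletes. → [hugupukauvjena].
/rinaffujjusailli/: /ff/ is a geminate; the first /f/ deletes. /jj/ is a geminate; the first /j/ deletes. /ll/ is a geminate; the first /l/ deletes. → [rinafujusaili].
/weijjaxossee/: /jj/ is a geminate; the first /j/ deletes. /ss/ is a geminate; the first /s/ deletes. → [weijaxosee].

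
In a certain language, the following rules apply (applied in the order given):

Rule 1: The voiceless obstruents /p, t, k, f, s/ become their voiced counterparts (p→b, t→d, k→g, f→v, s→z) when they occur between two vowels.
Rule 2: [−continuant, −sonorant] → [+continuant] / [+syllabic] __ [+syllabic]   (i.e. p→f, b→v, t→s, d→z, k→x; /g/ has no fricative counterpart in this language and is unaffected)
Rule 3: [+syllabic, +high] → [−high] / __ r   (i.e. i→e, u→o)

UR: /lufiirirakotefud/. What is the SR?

Rule 1 (intervocalic voicing): /f/ is a voiceless obstruent between vowels /u/ and /i/, so it voices to [v]. /k/ is a voiceless obstruent between vowels /a/ and /o/, so it voices to [g]. /t/ is a voiceless obstruent between vowels /o/ and /e/, so it voices to [d]. /f/ is a voiceless obstruent between vowels /e/ and /u/, so it voices to [v]. /lufiirirakotefud/ → luviiriragodevud.
Rule 2 (intervocalic spirantization): /d/ is a stop between vowels /o/ and /e/, so it spirantizes to the fricative [z]. /luviiriragodevud/ → luviiriragozevud.
Rule 3 (pre-rhotic lowering): /i/ is a high vowel immediately before /r/, so it lowers to [e]. /i/ is a high vowel immediately before /r/, so it lowers to [e]. /luviiriragozevud/ → luviereragozevud.

luviereragozevud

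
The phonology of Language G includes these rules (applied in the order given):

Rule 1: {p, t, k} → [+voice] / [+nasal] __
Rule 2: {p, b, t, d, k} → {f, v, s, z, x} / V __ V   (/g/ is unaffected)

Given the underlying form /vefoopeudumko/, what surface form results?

Rule 1 (post-nasal voicing): /k/ is a voiceless stop immediately after the nasal /m/, so it voices to [g]. /vefoopeudumko/ → vefoopeudumgo.
Rule 2 (intervocalic spirantization): /p/ is a stop between vowels /o/ and /e/, so it spirantizes to the fricative [f]. /d/ is a stop between vowels /u/ and /u/, so it spirantizes to the fricative [z]. /vefoopeudumgo/ → vefoofeuzumgo.

vefoofeuzumgo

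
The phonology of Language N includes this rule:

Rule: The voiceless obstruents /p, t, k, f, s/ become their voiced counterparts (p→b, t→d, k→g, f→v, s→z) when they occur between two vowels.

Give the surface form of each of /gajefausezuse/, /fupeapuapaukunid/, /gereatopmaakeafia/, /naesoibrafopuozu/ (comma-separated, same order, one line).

/gajefausezuse/: /f/ is a voiceless obstruent between vowels /e/ and /a/, so it voices to [v]. /s/ is a voiceless obstruent between vowels /u/ and /e/, so it voices to [z]. /s/ is a voiceless obstruent between vowels /u/ and /e/, so it voices to [z]. → [gajevauzezuze].
/fupeapuapaukunid/: /p/ is a voiceless obstruent between vowels /u/ and /e/, so it voices to [b]. /p/ is a voiceless obstruent between vowels /a/ and /u/, so it voices to [b]. /p/ is a voiceless obstruent between vowels /a/ and /a/, so it voices to [b]. /k/ is a voiceless obstruent between vowels /u/ and /u/, so it voices to [g]. → [fubeabuabaugunid].
/gereatopmaakeafia/: /t/ is a voiceless obstruent between vowels /a/ and /o/, so it voices to [d]. /k/ is a voiceless obstruent between vowels /a/ and /e/, so it voices to [g]. /f/ is a voiceless obstruent between vowels /a/ and /i/, so it voices to [v]. → [gereadopmaageavia].
/naesoibrafopuozu/: /s/ is a voiceless obstruent between vowels /e/ and /o/, so it voices to [z]. /f/ is a voiceless obstruent between vowels /a/ and /o/, so it voices to [v]. /p/ is a voiceless obstruent between vowels /o/ and /u/, so it voices to [b]. → [naezoibravobuozu].

gajevauzezuze, fubeabuabaugunid, gereadopmaageavia, naezoibravobuozu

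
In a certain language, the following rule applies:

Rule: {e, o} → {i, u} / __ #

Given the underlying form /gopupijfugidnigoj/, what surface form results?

No segment of /gopupijfugidnigoj/ meets the structural description of the rule, so the form surfaces unchanged.

gopupijfugidnigoj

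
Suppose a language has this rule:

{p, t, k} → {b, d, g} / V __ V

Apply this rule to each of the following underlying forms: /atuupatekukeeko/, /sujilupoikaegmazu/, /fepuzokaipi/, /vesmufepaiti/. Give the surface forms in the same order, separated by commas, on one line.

/atuupatekukeeko/: /t/ is a voiceless stop between vowels /a/ and /u/, so it voices to [d]. /p/ is a voiceless stop between vowels /u/ and /a/, so it voices to [b]. /t/ is a voiceless stop between vowels /a/ and /e/, so it voices to [d]. /k/ is a voiceless stop between vowels /e/ and /u/, so it voices to [g]. /k/ is a voiceless stop between vowels /u/ and /e/, so it voices to [g]. /k/ is a voiceless stop between vowels /e/ and /o/, so it voices to [g]. → [aduubadegugeego].
/sujilupoikaegmazu/: /p/ is a voiceless stop between vowels /u/ and /o/, so it voices to [b]. /k/ is a voiceless stop between vowels /i/ and /a/, so it voices to [g]. → [sujiluboigaegmazu].
/fepuzokaipi/: /p/ is a voiceless stop between vowels /e/ and /u/, so it voices to [b]. /k/ is a voiceless stop between vowels /o/ and /a/, so it voices to [g]. /p/ is a voiceless stop between vowels /i/ and /i/, so it voices to [b]. → [febuzogaibi].
/vesmufepaiti/: /p/ is a voiceless stop between vowels /e/ and /a/, so it voices to [b]. /t/ is a voiceless stop between vowels /i/ and /i/, so it voices to [d]. → [vesmufebaidi].

aduubadegugeego, sujiluboigaegmazu, febuzogaibi, vesmufebaidi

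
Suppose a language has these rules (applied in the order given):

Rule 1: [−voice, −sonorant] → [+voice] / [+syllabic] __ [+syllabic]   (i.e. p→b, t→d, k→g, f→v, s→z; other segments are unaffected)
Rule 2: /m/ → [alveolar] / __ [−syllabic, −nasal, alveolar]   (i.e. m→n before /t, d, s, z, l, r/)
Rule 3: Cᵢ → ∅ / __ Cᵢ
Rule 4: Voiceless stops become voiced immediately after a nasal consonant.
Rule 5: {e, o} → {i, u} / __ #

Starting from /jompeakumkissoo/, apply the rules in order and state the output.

Rule 1 (intervocalic voicing): /k/ is a voiceless obstruent between vowels /a/ and /u/, so it voices to [g]. /jompeakumkissoo/ → jompeagumkissoo.
Rule 2 (nasal place assimilation): no segment meets the environment; /jompeagumkissoo/ is unchanged.
Rule 3 (degemination): /ss/ is a geminate; the first /s/ deletes. /jompeagumkissoo/ → jompeagumkisoo.
Rule 4 (post-nasal voicing): /p/ is a voiceless stop immediately after the nasal /m/, so it voices to [b]. /k/ is a voiceless stop immediately after the nasal /m/, so it voices to [g]. /jompeagumkisoo/ → jombeagumgisoo.
Rule 5 (final vowel raising): /o/ is a mid vowel in word-final position, so it raises to [u]. /jombeagumgisoo/ → jombeagumgisou.

jombeagumgisou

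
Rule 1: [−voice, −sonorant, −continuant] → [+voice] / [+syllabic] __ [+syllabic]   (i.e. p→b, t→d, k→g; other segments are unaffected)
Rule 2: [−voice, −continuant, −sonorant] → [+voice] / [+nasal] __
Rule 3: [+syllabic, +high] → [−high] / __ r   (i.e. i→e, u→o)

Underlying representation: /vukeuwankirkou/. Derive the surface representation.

Rule 1 (intervocalic voicing): /k/ is a voiceless stop between vowels /u/ and /e/, so it voices to [g]. /vukeuwankirkou/ → vugeuwankirkou.
Rule 2 (post-nasal voicing): /k/ is a voiceless stop immediately after the nasal /n/, so it voices to [g]. /vugeuwankirkou/ → vugeuwangirkou.
Rule 3 (pre-rhotic lowering): /i/ is a high vowel immediately before /r/, so it lowers to [e]. /vugeuwangirkou/ → vugeuwangerkou.

vugeuwangerkou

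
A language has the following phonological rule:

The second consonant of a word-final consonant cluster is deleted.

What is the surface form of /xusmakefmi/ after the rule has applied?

No segment of /xusmakefmi/ meets the structural description of the rule, so the form surfaces unchanged.

xusmakefmi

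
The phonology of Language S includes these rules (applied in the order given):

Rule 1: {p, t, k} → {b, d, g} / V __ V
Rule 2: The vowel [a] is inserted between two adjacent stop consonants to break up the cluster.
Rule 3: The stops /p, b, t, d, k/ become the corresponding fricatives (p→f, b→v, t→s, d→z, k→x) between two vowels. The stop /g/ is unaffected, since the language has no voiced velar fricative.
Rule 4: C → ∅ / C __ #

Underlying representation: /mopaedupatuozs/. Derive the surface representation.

Rule 1 (intervocalic voicing): /p/ is a voiceless stop between vowels /o/ and /a/, so it voices to [b]. /p/ is a voiceless stop between vowels /u/ and /a/, so it voices to [b]. /t/ is a voiceless stop between vowels /a/ and /u/, so it voices to [d]. /mopaedupatuozs/ → mobaedubaduozs.
Rule 2 (stop-cluster a-epenthesis): no segment meets the environment; /mobaedubaduozs/ is unchanged.
Rule 3 (intervocalic spirantization): /b/ is a stop between vowels /o/ and /a/, so it spirantizes to the fricative [v]. /d/ is a stop between vowels /e/ and /u/, so it spirantizes to the fricative [z]. /b/ is a stop between vowels /u/ and /a/, so it spirantizes to the fricative [v]. /d/ is a stop between vowels /a/ and /u/, so it spirantizes to the fricative [z]. /mobaedubaduozs/ → movaezuvazuozs.
Rule 4 (final cluster simplification): /s/ is the second consonant of a word-final cluster /zs/, so it deletes. /movaezuvazuozs/ → movaezuvazuoz.

movaezuvazuoz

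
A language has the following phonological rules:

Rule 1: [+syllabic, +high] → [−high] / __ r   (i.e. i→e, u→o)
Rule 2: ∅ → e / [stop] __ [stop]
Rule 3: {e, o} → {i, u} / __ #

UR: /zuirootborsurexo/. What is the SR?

Rule 1 (pre-rhotic lowering): /i/ is a high vowel immediately before /r/, so it lowers to [e]. /u/ is a high vowel immediately before /r/, so it lowers to [o]. /zuirootborsurexo/ → zuerootborsorexo.
Rule 2 (stop-cluster e-epenthesis): /t/ and /b/ form a stop–stop cluster, so [e] is inserted between them. /zuerootborsorexo/ → zuerooteborsorexo.
Rule 3 (final vowel raising): /o/ is a mid vowel in word-final position, so it raises to [u]. /zuerooteborsorexo/ → zuerooteborsorexu.

zuerooteborsorexu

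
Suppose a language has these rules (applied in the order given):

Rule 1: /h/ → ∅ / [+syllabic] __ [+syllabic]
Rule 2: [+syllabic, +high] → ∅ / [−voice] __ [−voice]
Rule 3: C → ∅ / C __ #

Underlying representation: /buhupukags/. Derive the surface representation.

Rule 1 (intervocalic h-deletion): /h/ occurs between vowels /u/ and /u/, so it deletes. /buhupukags/ → buupukags.
Rule 2 (high vowel syncope): /u/ is a high vowel flanked by voiceless consonants /p/ and /k/, so it deletes. /buupukags/ → buupkags.
Rule 3 (final cluster simplification): /s/ is the second consonant of a word-final cluster /gs/, so it deletes. /buupkags/ → buupkag.

buupkag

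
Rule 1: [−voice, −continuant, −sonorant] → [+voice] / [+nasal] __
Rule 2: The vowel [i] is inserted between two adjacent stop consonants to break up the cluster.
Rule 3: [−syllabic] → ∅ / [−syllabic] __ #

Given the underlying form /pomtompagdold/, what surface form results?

Rule 1 (post-nasal voicing): /t/ is a voiceless stop immediately after the nasal /m/, so it voices to [d]. /p/ is a voiceless stop immediately after the nasal /m/, so it voices to [b]. /pomtompagdold/ → pomdombagdold.
Rule 2 (stop-cluster i-epenthesis): /g/ and /d/ form a stop–stop cluster, so [i] is inserted between them. /pomdombagdold/ → pomdombagidold.
Rule 3 (final cluster simplification): /d/ is the second consonant of a word-final cluster /ld/, so it deletes. /pomdombagidold/ → pomdombagidol.

pomdombagidol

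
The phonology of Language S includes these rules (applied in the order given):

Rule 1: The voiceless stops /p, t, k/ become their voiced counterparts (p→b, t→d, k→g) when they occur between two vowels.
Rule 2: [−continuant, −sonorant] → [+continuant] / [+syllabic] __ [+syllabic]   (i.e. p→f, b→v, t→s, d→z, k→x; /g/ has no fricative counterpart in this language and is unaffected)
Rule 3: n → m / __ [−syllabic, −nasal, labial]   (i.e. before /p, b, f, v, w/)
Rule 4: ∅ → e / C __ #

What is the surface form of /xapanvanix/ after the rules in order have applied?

Rule 1 (intervocalic voicing): /p/ is a voiceless stop between vowels /a/ and /a/, so it voices to [b]. /xapanvanix/ → xabanvanix.
Rule 2 (intervocalic spirantization): /b/ is a stop between vowels /a/ and /a/, so it spirantizes to the fricative [v]. /xabanvanix/ → xavanvanix.
Rule 3 (nasal place assimilation): /n/ precedes the labial consonant /v/, so it assimilates in place to [m]. /xavanvanix/ → xavamvanix.
Rule 4 (final e-epenthesis): the form ends in the consonant /x/, so [e] is inserted word-finally. /xavamvanix/ → xavamvanixe.

xavamvanixe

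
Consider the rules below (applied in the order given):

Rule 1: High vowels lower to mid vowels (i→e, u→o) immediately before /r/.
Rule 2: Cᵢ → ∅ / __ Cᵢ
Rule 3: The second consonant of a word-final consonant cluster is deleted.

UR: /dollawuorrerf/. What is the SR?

dolawuorer

Rule 1 (pre-rhotic lowering): no segment meets the environment; /dollawuorrerf/ is unchanged.
Rule 2 (degemination): /ll/ is a geminate; the first /l/ deletes. /rr/ is a geminate; the first /r/ deletes. /dollawuorrerf/ → dolawuorerf.
Rule 3 (final cluster simplification): /f/ is the second consonant of a word-final cluster /rf/, so it deletes. /dolawuorerf/ → dolawuorer.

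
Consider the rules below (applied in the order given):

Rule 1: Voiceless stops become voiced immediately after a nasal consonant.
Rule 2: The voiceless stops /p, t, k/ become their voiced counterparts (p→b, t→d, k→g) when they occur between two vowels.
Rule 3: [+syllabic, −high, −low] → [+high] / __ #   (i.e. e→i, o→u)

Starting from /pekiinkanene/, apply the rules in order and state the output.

pegiinganeni

Rule 1 (post-nasal voicing): /k/ is a voiceless stop immediately after the nasal /n/, so it voices to [g]. /pekiinkanene/ → pekiinganene.
Rule 2 (intervocalic voicing): /k/ is a voiceless stop between vowels /e/ and /i/, so it voices to [g]. /pekiinganene/ → pegiinganene.
Rule 3 (final vowel raising): /e/ is a mid vowel in word-final position, so it raises to [i]. /pegiinganene/ → pegiinganeni.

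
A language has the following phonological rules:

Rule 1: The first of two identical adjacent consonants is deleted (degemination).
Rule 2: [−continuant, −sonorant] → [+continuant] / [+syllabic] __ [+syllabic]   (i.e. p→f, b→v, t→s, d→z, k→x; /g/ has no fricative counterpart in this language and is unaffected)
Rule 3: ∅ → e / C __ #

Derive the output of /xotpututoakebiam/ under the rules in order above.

Rule 1 (degemination): no segment meets the environment; /xotpututoakebiam/ is unchanged.
Rule 2 (intervocalic spirantization): /t/ is a stop between vowels /u/ and /u/, so it spirantizes to the fricative [s]. /t/ is a stop between vowels /u/ and /o/, so it spirantizes to the fricative [s]. /k/ is a stop between vowels /a/ and /e/, so it spirantizes to the fricative [x]. /b/ is a stop between vowels /e/ and /i/, so it spirantizes to the fricative [v]. /xotpututoakebiam/ → xotpususoaxeviam.
Rule 3 (final e-epenthesis): the form ends in the consonant /m/, so [e] is inserted word-finally. /xotpususoaxeviam/ → xotpususoaxeviame.

xotpususoaxeviame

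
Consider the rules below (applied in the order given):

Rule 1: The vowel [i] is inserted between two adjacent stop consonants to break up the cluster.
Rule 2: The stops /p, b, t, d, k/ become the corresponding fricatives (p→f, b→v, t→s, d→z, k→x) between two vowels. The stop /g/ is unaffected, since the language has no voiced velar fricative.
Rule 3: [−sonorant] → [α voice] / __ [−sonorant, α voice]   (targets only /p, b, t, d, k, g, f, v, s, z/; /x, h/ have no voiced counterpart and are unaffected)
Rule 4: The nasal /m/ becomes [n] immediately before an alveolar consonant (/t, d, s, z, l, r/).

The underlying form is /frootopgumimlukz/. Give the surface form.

froosofiguminlugz

Rule 1 (stop-cluster i-epenthesis): /p/ and /g/ form a stop–stop cluster, so [i] is inserted between them. /frootopgumimlukz/ → frootopigumimlukz.
Rule 2 (intervocalic spirantization): /t/ is a stop between vowels /o/ and /o/, so it spirantizes to the fricative [s]. /p/ is a stop between vowels /o/ and /i/, so it spirantizes to the fricative [f]. /frootopigumimlukz/ → froosofigumimlukz.
Rule 3 (regressive voicing assimilation): /k/ precedes the voiced obstruent /z/, so it voices to [g] by assimilation. /froosofigumimlukz/ → froosofigumimlugz.
Rule 4 (nasal place assimilation): /m/ precedes the alveolar consonant /l/, so it assimilates in place to [n]. /froosofigumimlugz/ → froosofiguminlugz.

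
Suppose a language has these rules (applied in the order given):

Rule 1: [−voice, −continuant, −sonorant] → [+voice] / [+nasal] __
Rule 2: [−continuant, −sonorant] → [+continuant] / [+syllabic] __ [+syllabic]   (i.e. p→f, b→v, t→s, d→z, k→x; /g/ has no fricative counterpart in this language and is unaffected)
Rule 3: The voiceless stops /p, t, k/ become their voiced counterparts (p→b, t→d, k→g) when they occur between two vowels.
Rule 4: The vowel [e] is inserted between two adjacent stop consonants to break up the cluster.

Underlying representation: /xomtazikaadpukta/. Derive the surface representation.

Rule 1 (post-nasal voicing): /t/ is a voiceless stop immediately after the nasal /m/, so it voices to [d]. /xomtazikaadpukta/ → xomdazikaadpukta.
Rule 2 (intervocalic spirantization): /k/ is a stop between vowels /i/ and /a/, so it spirantizes to the fricative [x]. /xomdazikaadpukta/ → xomdazixaadpukta.
Rule 3 (intervocalic voicing): no segment meets the environment; /xomdazixaadpukta/ is unchanged.
Rule 4 (stop-cluster e-epenthesis): /d/ and /p/ form a stop–stop cluster, so [e] is inserted between them. /k/ and /t/ form a stop–stop cluster, so [e] is inserted between them. /xomdazixaadpukta/ → xomdazixaadepuketa.

xomdazixaadepuketa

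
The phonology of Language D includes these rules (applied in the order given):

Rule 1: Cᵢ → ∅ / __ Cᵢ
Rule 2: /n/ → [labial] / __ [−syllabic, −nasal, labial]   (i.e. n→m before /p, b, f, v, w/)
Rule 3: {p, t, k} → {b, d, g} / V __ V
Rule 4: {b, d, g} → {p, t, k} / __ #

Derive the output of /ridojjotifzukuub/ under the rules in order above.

Rule 1 (degemination): /jj/ is a geminate; the first /j/ deletes. /ridojjotifzukuub/ → ridojotifzukuub.
Rule 2 (nasal place assimilation): no segment meets the environment; /ridojotifzukuub/ is unchanged.
Rule 3 (intervocalic voicing): /t/ is a voiceless stop between vowels /o/ and /i/, so it voices to [d]. /k/ is a voiceless stop between vowels /u/ and /u/, so it voices to [g]. /ridojotifzukuub/ → ridojodifzuguub.
Rule 4 (final devoicing): /b/ is a voiced stop in word-final position, so it devoices to [p]. /ridojodifzuguub/ → ridojodifzuguup.

ridojodifzuguup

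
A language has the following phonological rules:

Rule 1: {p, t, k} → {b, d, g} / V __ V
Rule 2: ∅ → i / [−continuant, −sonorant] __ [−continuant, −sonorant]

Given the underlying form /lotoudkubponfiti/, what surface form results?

lodoudikubiponfidi

Rule 1 (intervocalic voicing): /t/ is a voiceless stop between vowels /o/ and /o/, so it voices to [d]. /t/ is a voiceless stop between vowels /i/ and /i/, so it voices to [d]. /lotoudkubponfiti/ → lodoudkubponfidi.
Rule 2 (stop-cluster i-epenthesis): /d/ and /k/ form a stop–stop cluster, so [i] is inserted between them. /b/ and /p/ form a stop–stop cluster, so [i] is inserted between them. /lodoudkubponfidi/ → lodoudikubiponfidi.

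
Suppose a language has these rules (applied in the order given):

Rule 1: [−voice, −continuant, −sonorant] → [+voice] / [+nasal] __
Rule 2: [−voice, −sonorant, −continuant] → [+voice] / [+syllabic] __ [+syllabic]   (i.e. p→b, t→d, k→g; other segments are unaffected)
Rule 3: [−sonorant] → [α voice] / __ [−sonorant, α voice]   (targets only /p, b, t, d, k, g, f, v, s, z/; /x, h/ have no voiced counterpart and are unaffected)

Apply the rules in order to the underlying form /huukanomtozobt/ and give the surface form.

Rule 1 (post-nasal voicing): /t/ is a voiceless stop immediately after the nasal /m/, so it voices to [d]. /huukanomtozobt/ → huukanomdozobt.
Rule 2 (intervocalic voicing): /k/ is a voiceless stop between vowels /u/ and /a/, so it voices to [g]. /huukanomdozobt/ → huuganomdozobt.
Rule 3 (regressive voicing assimilation): /b/ precedes the voiceless obstruent /t/, so it devoices to [p] by assimilation. /huuganomdozobt/ → huuganomdozopt.

huuganomdozopt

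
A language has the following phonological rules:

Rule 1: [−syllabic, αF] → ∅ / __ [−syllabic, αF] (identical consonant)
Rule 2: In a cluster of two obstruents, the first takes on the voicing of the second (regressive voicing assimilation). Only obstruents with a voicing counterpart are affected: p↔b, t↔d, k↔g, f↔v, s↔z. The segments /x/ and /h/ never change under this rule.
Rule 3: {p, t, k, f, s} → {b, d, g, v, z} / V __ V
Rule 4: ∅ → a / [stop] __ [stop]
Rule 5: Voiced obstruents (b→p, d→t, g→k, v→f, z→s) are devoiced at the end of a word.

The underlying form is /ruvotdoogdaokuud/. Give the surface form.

ruvodadoogadaoguut

Rule 1 (degemination): no segment meets the environment; /ruvotdoogdaokuud/ is unchanged.
Rule 2 (regressive voicing assimilation): /t/ precedes the voiced obstruent /d/, so it voices to [d] by assimilation. /ruvotdoogdaokuud/ → ruvoddoogdaokuud.
Rule 3 (intervocalic voicing): /k/ is a voiceless obstruent between vowels /o/ and /u/, so it voices to [g]. /ruvoddoogdaokuud/ → ruvoddoogdaoguud.
Rule 4 (stop-cluster a-epenthesis): /d/ and /d/ form a stop–stop cluster, so [a] is inserted between them. /g/ and /d/ form a stop–stop cluster, so [a] is inserted between them. /ruvoddoogdaoguud/ → ruvodadoogadaoguud.
Rule 5 (final devoicing): /d/ is a voiced obstruent in word-final position, so it devoices to [t]. /ruvodadoogadaoguud/ → ruvodadoogadaoguut.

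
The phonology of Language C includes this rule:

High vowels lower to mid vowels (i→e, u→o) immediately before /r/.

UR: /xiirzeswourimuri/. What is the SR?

/i/ is a high vowel immediately before /r/, so it lowers to [e].
/u/ is a high vowel immediately before /r/, so it lowers to [o].
/u/ is a high vowel immediately before /r/, so it lowers to [o].
Surface form: [xierzeswoorimori].

xierzeswoorimori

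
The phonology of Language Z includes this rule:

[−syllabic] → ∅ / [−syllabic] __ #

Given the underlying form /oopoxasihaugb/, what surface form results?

/b/ is the second consonant of a word-final cluster /gb/, so it deletes.
The other instances of /p/, /x/, /s/, /h/, /g/ do not occur in the required environment and remain unchanged.
Surface form: [oopoxasihaug].

oopoxasihaug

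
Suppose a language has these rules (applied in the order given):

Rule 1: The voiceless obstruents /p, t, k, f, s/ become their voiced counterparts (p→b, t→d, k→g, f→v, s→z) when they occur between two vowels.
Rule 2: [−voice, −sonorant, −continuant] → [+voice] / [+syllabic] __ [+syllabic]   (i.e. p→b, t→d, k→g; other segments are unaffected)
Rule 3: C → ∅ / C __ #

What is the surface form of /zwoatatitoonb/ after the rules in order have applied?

Rule 1 (intervocalic voicing): /t/ is a voiceless obstruent between vowels /a/ and /a/, so it voices to [d]. /t/ is a voiceless obstruent between vowels /a/ and /i/, so it voices to [d]. /t/ is a voiceless obstruent between vowels /i/ and /o/, so it voices to [d]. /zwoatatitoonb/ → zwoadadidoonb.
Rule 2 (intervocalic voicing): no segment meets the environment; /zwoadadidoonb/ is unchanged.
Rule 3 (final cluster simplification): /b/ is the second consonant of a word-final cluster /nb/, so it deletes. /zwoadadidoonb/ → zwoadadidoon.

zwoadadidoon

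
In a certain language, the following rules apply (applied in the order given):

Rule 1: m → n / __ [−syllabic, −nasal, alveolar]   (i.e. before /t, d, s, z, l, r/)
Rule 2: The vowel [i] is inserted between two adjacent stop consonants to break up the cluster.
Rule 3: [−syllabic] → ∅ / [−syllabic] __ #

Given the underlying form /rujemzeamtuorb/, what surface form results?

Rule 1 (nasal place assimilation): /m/ precedes the alveolar consonant /z/, so it assimilates in place to [n]. /m/ precedes the alveolar consonant /t/, so it assimilates in place to [n]. /rujemzeamtuorb/ → rujenzeantuorb.
Rule 2 (stop-cluster i-epenthesis): no segment meets the environment; /rujenzeantuorb/ is unchanged.
Rule 3 (final cluster simplification): /b/ is the second consonant of a word-final cluster /rb/, so it deletes. /rujenzeantuorb/ → rujenzeantuor.

rujenzeantuor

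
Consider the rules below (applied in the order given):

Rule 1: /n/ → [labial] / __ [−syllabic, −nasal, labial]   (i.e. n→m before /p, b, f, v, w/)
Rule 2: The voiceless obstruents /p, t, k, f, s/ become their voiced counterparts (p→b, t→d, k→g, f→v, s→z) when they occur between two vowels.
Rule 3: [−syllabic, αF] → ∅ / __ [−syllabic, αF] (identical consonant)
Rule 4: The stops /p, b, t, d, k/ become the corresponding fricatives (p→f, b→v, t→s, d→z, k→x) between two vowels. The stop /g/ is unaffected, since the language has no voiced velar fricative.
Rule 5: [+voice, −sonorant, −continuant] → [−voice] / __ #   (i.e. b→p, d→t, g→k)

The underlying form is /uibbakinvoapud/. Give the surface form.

Rule 1 (nasal place assimilation): /n/ precedes the labial consonant /v/, so it assimilates in place to [m]. /uibbakinvoapud/ → uibbakimvoapud.
Rule 2 (intervocalic voicing): /k/ is a voiceless obstruent between vowels /a/ and /i/, so it voices to [g]. /p/ is a voiceless obstruent between vowels /a/ and /u/, so it voices to [b]. /uibbakimvoapud/ → uibbagimvoabud.
Rule 3 (degemination): /bb/ is a geminate; the first /b/ deletes. /uibbagimvoabud/ → uibagimvoabud.
Rule 4 (intervocalic spirantization): /b/ is a stop between vowels /i/ and /a/, so it spirantizes to the fricative [v]. /b/ is a stop between vowels /a/ and /u/, so it spirantizes to the fricative [v]. /uibagimvoabud/ → uivagimvoavud.
Rule 5 (final devoicing): /d/ is a voiced stop in word-final position, so it devoices to [t]. /uivagimvoavud/ → uivagimvoavut.

uivagimvoavut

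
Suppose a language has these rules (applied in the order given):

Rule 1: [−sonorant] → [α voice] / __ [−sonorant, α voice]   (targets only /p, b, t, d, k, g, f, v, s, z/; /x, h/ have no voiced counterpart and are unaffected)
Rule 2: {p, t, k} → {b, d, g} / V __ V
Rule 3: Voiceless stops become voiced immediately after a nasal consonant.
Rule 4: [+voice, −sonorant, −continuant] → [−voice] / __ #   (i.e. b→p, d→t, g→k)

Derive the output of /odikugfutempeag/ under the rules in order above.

odigukfudembeak

Rule 1 (regressive voicing assimilation): /g/ precedes the voiceless obstruent /f/, so it devoices to [k] by assimilation. /odikugfutempeag/ → odikukfutempeag.
Rule 2 (intervocalic voicing): /k/ is a voiceless stop between vowels /i/ and /u/, so it voices to [g]. /t/ is a voiceless stop between vowels /u/ and /e/, so it voices to [d]. /odikukfutempeag/ → odigukfudempeag.
Rule 3 (post-nasal voicing): /p/ is a voiceless stop immediately after the nasal /m/, so it voices to [b]. /odigukfudempeag/ → odigukfudembeag.
Rule 4 (final devoicing): /g/ is a voiced stop in word-final position, so it devoices to [k]. /odigukfudembeag/ → odigukfudembeak.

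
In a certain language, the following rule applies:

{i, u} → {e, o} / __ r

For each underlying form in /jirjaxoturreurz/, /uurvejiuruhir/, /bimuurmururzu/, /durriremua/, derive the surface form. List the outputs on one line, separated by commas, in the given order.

/jirjaxoturreurz/: /i/ is a high vowel immediately before /r/, so it lowers to [e]. /u/ is a high vowel immediately before /r/, so it lowers to [o]. /u/ is a high vowel immediately before /r/, so it lowers to [o]. → [jerjaxotorreorz].
/uurvejiuruhir/: /u/ is a high vowel immediately before /r/, so it lowers to [o]. /u/ is a high vowel immediately before /r/, so it lowers to [o]. /i/ is a high vowel immediately before /r/, so it lowers to [e]. → [uorvejioruher].
/bimuurmururzu/: /u/ is a high vowel immediately before /r/, so it lowers to [o]. /u/ is a high vowel immediately before /r/, so it lowers to [o]. /u/ is a high vowel immediately before /r/, so it lowers to [o]. → [bimuormororzu].
/durriremua/: /u/ is a high vowel immediately before /r/, so it lowers to [o]. /i/ is a high vowel immediately before /r/, so it lowers to [e]. → [dorreremua].

jerjaxotorreorz, uorvejioruher, bimuormororzu, dorreremua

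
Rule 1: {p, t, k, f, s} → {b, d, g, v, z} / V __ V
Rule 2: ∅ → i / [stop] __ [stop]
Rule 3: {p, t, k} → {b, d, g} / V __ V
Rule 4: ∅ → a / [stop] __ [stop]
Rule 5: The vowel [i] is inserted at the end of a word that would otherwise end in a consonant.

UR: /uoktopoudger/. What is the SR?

uogidoboudigeri

Rule 1 (intervocalic voicing): /p/ is a voiceless obstruent between vowels /o/ and /o/, so it voices to [b]. /uoktopoudger/ → uoktoboudger.
Rule 2 (stop-cluster i-epenthesis): /k/ and /t/ form a stop–stop cluster, so [i] is inserted between them. /d/ and /g/ form a stop–stop cluster, so [i] is inserted between them. /uoktoboudger/ → uokitoboudiger.
Rule 3 (intervocalic voicing): /k/ is a voiceless stop between vowels /o/ and /i/, so it voices to [g]. /t/ is a voiceless stop between vowels /i/ and /o/, so it voices to [d]. /uokitoboudiger/ → uogidoboudiger.
Rule 4 (stop-cluster a-epenthesis): no segment meets the environment; /uogidoboudiger/ is unchanged.
Rule 5 (final i-epenthesis): the form ends in the consonant /r/, so [i] is inserted word-finally. /uogidoboudiger/ → uogidoboudigeri.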